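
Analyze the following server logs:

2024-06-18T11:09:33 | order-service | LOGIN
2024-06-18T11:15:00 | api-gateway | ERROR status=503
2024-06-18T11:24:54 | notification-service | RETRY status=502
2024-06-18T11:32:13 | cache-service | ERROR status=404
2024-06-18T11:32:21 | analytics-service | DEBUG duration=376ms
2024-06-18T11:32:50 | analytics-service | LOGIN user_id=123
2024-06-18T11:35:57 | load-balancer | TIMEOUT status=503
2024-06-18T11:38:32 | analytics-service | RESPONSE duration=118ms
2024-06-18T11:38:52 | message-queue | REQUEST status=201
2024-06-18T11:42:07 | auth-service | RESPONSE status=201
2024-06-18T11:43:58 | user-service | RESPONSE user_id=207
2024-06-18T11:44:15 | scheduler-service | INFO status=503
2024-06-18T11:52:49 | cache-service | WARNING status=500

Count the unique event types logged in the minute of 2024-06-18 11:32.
3

To count unique event types:

1. Filter events in the minute starting at 2024-06-18 11:32
2. Extract event types from matching entries
3. Count unique types: 3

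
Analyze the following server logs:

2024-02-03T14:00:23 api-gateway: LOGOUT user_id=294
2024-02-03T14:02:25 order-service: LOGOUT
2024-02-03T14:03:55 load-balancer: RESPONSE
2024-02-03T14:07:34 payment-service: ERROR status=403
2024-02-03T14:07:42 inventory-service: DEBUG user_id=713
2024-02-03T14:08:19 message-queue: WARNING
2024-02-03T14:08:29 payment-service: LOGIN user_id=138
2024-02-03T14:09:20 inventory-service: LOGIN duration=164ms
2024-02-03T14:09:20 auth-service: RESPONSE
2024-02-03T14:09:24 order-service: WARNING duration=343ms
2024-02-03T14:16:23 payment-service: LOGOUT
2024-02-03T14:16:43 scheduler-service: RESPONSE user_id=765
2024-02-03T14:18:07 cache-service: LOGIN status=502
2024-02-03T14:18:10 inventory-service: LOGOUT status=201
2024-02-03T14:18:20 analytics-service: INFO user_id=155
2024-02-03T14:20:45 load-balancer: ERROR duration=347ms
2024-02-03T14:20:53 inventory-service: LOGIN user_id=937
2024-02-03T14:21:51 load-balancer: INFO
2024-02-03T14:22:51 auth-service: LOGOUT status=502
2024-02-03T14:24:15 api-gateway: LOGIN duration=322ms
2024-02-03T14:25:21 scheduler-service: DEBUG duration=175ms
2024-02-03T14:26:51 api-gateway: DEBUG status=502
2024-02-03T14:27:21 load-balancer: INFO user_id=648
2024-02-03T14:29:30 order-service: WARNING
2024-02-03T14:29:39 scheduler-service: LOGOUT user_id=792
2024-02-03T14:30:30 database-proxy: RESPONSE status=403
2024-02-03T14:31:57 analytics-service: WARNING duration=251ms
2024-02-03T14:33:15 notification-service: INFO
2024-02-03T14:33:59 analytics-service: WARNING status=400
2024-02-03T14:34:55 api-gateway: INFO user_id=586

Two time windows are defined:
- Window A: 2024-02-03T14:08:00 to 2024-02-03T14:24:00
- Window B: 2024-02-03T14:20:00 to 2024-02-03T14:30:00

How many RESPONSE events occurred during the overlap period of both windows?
0

To find overlap events:

1. Window A: 2024-02-03T14:08:00 to 2024-02-03T14:24:00
2. Window B: 2024-02-03T14:20:00 to 2024-02-03T14:30:00
3. Overlap period: 2024-02-03T14:20:00 to 2024-02-03T14:24:00
4. Count RESPONSE events in overlap: 0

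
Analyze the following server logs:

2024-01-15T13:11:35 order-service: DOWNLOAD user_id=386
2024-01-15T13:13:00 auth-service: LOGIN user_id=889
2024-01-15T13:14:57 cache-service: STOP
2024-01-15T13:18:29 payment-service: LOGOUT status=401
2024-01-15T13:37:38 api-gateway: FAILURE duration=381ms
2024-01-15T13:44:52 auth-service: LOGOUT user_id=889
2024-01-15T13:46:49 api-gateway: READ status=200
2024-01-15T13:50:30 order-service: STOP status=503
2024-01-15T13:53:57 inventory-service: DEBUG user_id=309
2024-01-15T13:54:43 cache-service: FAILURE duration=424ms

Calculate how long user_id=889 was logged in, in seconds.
1912

To calculate session duration:

1. Find LOGIN event for user_id=889: 2024-01-15T13:13:00
2. Find LOGOUT event for user_id=889: 2024-01-15T13:44:52
3. Session duration: 2024-01-15T13:44:52 - 2024-01-15T13:13:00 = 1912 seconds (31 minutes)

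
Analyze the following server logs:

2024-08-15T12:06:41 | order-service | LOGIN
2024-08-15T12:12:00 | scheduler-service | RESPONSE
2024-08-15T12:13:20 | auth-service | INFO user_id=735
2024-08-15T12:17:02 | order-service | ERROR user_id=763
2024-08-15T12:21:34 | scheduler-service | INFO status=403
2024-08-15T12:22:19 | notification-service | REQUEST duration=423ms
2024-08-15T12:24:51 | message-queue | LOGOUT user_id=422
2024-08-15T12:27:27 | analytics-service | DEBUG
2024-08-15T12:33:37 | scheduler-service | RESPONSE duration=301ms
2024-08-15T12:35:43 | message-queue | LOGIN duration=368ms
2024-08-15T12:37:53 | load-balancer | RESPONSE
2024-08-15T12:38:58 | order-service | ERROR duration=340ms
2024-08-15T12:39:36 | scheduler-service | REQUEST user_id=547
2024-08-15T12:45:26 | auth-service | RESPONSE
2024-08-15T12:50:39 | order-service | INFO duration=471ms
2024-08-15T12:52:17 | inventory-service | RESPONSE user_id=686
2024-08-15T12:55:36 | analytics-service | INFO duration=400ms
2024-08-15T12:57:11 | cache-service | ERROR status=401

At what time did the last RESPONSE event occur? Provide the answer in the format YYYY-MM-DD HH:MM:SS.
2024-08-15 12:52:17

To find the last event:

1. Filter for all RESPONSE events
2. Sort by timestamp
3. Select the last one
4. Timestamp: 2024-08-15 12:52:17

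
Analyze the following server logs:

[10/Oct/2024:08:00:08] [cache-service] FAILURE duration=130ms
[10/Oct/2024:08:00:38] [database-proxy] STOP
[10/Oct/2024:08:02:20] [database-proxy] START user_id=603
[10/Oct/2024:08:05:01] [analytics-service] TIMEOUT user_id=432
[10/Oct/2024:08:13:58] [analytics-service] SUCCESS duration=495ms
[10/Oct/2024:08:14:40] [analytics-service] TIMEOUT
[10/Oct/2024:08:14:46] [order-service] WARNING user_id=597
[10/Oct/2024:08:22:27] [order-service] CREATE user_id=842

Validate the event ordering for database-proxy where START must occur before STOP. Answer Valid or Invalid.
Invalid

To validate ordering:

1. Required order: START → STOP
2. Rule: START must occur before STOP
3. Check actual order of events for database-proxy
4. Result: Invalid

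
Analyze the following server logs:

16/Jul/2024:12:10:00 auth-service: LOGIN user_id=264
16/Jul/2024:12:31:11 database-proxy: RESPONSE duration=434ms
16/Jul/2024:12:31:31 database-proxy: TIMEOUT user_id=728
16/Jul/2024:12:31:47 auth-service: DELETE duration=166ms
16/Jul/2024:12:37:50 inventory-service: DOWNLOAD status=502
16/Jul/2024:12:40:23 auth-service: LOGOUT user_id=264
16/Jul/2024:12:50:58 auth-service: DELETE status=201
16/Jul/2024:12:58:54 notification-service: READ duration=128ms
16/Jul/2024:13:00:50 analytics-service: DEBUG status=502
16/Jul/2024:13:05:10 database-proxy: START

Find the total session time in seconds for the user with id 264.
1823

To calculate session duration:

1. Find LOGIN event for user_id=264: 16/Jul/2024:12:10:00
2. Find LOGOUT event for user_id=264: 16/Jul/2024:12:40:23
3. Session duration: 16/Jul/2024:12:40:23 - 16/Jul/2024:12:10:00 = 1823 seconds (30 minutes)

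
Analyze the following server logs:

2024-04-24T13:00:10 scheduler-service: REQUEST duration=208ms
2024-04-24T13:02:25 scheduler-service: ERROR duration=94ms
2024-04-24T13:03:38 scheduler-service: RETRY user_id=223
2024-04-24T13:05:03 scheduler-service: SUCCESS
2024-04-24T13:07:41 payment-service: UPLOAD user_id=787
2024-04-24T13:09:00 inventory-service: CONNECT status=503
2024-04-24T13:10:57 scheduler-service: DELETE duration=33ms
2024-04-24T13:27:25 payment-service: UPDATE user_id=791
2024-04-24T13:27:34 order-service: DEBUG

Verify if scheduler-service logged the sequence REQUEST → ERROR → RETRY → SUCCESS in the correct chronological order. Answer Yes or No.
Yes

To verify sequence order:

1. Find all events in sequence REQUEST → ERROR → RETRY → SUCCESS for scheduler-service
2. Extract their timestamps
3. Check if timestamps are in ascending order
4. Result: Yes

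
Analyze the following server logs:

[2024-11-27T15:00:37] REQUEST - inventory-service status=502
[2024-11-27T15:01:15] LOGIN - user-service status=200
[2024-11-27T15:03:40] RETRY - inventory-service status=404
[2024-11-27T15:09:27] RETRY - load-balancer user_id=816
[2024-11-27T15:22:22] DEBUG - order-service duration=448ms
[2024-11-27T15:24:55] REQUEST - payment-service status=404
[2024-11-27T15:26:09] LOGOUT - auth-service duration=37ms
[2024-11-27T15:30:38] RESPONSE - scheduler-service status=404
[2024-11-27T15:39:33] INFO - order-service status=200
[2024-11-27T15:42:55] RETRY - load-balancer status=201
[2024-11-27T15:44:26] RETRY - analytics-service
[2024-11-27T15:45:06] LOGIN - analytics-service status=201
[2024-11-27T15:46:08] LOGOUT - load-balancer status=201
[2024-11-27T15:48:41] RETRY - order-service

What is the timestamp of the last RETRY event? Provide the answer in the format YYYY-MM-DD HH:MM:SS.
2024-11-27 15:48:41

To find the last event:

1. Filter for all RETRY events
2. Sort by timestamp
3. Select the last one
4. Timestamp: 2024-11-27 15:48:41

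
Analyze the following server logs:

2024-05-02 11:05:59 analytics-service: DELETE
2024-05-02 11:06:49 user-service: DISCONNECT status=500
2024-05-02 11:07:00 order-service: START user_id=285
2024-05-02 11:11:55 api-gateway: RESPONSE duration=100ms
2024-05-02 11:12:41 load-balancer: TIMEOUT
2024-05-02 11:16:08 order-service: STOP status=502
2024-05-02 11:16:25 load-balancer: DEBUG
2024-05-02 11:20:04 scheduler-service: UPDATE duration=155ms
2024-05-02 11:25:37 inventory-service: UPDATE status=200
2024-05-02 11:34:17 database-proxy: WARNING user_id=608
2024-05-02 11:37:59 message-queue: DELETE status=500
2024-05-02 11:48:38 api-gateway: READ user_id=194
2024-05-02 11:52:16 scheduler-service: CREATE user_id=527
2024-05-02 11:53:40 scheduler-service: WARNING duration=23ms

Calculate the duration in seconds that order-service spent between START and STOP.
548

To calculate state duration:

1. Find START event for order-service: 2024-05-02 11:07:00
2. Find STOP event for order-service: 2024-05-02 11:16:08
3. Calculate duration: 2024-05-02 11:16:08 - 2024-05-02 11:07:00 = 548 seconds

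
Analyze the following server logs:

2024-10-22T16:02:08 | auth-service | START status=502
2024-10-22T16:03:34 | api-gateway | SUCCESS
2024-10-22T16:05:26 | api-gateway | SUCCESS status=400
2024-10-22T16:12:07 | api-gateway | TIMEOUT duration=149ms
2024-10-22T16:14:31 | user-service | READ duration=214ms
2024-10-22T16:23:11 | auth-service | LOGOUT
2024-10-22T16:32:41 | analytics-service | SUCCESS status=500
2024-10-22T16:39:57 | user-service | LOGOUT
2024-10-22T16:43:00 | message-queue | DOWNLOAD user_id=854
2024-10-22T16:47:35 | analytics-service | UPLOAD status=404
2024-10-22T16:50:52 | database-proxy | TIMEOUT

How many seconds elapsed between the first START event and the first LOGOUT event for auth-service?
1263

To find the time between events:

1. Locate the first START event for auth-service: 2024-10-22T16:02:08
2. Locate the first LOGOUT event for auth-service: 2024-10-22T16:23:11
3. Calculate the difference: 2024-10-22T16:23:11 - 2024-10-22T16:02:08 = 1263 seconds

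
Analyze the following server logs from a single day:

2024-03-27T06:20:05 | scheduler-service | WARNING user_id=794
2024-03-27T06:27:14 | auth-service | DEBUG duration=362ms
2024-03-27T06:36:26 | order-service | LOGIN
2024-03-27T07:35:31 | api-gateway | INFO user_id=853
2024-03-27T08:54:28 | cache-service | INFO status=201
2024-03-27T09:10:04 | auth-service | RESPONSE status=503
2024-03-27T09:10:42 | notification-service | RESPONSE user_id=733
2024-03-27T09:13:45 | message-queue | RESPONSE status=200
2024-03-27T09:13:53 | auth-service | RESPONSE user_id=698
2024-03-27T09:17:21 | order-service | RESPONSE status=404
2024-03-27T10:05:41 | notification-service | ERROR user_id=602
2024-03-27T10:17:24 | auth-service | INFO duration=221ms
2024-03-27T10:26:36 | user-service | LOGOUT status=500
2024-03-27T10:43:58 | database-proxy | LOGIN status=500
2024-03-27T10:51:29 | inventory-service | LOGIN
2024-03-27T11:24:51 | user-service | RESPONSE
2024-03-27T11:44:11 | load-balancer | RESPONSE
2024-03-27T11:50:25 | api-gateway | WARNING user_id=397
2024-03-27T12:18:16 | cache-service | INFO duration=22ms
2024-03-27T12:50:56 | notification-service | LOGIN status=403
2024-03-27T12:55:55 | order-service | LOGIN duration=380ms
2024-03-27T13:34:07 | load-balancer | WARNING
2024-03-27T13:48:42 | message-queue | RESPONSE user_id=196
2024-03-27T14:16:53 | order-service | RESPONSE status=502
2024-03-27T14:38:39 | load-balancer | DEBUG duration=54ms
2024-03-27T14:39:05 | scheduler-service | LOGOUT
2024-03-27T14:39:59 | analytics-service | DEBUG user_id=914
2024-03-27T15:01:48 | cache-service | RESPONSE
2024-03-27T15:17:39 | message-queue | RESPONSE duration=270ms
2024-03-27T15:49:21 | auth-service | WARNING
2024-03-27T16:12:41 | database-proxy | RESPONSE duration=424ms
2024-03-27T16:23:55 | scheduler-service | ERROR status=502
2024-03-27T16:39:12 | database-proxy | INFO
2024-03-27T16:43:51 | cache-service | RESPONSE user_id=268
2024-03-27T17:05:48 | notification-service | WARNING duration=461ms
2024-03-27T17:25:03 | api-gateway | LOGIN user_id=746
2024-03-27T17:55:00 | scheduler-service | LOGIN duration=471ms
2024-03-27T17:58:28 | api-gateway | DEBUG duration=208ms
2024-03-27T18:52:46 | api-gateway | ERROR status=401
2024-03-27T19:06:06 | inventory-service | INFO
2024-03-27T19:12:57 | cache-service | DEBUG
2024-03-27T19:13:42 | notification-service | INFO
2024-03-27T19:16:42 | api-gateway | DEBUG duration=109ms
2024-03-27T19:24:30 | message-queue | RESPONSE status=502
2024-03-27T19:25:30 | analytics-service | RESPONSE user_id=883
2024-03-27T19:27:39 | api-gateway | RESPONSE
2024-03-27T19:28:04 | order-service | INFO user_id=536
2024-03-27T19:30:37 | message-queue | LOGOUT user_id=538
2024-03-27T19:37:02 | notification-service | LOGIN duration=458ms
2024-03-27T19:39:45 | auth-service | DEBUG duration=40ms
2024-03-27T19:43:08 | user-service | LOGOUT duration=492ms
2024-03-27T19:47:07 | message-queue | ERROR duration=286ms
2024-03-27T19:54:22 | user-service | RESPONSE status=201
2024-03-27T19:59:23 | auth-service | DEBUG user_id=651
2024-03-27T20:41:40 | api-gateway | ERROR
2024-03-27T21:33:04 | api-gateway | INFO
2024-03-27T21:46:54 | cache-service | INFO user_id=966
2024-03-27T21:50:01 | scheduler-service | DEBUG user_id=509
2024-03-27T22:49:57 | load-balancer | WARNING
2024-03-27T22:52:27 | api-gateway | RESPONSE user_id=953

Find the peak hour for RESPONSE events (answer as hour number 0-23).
9

To find the peak hour:

1. Group all RESPONSE events by hour
2. Count events in each hour
3. Find hour with maximum count
4. Peak hour: 9 (with 5 events)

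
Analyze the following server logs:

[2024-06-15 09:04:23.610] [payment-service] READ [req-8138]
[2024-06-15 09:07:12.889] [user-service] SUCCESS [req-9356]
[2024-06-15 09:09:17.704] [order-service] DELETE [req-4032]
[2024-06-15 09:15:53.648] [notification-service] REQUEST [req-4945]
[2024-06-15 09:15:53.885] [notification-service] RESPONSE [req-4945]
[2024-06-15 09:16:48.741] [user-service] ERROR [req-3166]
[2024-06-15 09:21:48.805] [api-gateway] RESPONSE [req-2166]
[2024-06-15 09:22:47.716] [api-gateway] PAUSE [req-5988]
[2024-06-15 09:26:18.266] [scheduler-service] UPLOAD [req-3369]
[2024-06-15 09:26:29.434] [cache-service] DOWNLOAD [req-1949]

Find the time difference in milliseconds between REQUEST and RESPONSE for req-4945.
237

To calculate latency:

1. Find REQUEST with id req-4945: 2024-06-15 09:15:53.648
2. Find RESPONSE with id req-4945: 2024-06-15 09:15:53.885
3. Latency: 2024-06-15 09:15:53.885 - 2024-06-15 09:15:53.648 = 237ms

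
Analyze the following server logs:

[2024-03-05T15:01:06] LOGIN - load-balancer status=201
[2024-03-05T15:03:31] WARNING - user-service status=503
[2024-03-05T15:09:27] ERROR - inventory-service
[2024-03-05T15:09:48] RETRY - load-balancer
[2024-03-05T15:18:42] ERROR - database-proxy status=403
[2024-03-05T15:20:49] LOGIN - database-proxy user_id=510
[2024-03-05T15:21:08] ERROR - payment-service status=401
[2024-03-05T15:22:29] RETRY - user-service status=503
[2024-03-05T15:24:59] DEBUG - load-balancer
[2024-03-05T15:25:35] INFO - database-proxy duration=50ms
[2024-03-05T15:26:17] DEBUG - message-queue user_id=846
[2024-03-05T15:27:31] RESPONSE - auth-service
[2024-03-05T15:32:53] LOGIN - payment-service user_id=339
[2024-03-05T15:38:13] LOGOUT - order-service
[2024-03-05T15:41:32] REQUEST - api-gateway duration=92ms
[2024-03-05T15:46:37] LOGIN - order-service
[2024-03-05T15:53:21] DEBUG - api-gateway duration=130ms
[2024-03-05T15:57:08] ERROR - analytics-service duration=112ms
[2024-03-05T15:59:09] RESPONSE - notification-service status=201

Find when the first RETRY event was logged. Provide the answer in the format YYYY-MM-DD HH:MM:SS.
2024-03-05 15:09:48

To find the first event:

1. Filter for all RETRY events
2. Sort by timestamp
3. Select the first one
4. Timestamp: 2024-03-05 15:09:48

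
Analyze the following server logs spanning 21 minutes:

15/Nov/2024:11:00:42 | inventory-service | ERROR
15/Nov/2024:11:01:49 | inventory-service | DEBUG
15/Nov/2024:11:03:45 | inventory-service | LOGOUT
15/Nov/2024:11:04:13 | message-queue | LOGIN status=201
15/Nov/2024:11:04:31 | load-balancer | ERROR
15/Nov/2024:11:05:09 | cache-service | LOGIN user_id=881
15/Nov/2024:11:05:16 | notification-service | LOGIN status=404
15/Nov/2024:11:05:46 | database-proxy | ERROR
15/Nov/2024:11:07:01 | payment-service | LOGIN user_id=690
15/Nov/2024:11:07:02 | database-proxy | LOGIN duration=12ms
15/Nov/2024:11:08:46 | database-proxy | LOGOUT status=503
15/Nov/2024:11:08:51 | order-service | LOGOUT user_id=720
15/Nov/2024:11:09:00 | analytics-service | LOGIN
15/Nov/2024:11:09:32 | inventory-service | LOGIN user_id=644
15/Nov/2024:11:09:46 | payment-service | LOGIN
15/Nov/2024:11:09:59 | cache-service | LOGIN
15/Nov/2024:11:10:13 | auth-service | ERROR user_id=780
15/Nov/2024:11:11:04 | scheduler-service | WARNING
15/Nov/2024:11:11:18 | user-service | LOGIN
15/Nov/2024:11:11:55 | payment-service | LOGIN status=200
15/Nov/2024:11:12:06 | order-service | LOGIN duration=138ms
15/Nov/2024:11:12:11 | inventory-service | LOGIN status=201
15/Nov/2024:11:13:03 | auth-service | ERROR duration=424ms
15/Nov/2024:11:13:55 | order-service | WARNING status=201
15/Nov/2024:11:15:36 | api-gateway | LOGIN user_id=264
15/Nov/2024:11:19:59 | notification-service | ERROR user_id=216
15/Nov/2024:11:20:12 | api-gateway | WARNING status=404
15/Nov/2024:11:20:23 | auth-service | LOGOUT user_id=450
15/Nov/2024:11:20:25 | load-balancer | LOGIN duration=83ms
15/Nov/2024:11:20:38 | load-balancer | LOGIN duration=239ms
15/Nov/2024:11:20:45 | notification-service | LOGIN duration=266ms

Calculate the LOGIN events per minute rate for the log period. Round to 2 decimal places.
0.81

To calculate the rate:

1. Count total LOGIN events: 17
2. Total time period: 21 minutes
3. Rate = 17 / 21 = 0.81 events per minute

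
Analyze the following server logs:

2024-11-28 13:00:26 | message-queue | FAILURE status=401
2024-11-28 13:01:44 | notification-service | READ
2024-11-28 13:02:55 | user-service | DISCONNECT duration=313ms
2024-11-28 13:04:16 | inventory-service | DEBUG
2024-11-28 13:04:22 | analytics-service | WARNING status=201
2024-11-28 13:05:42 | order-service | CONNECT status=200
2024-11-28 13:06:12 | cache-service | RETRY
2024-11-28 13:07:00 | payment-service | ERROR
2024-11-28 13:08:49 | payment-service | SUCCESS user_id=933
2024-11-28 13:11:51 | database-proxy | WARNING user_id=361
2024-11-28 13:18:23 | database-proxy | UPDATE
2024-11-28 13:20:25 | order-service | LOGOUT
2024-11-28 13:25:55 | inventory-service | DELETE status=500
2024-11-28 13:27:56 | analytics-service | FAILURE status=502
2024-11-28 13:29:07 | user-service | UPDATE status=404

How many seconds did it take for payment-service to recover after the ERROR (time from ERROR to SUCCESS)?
109

To calculate recovery time:

1. Find ERROR event for payment-service: 2024-11-28 13:07:00
2. Find next SUCCESS event for payment-service: 2024-11-28 13:08:49
3. Recovery time: 2024-11-28 13:08:49 - 2024-11-28 13:07:00 = 109 seconds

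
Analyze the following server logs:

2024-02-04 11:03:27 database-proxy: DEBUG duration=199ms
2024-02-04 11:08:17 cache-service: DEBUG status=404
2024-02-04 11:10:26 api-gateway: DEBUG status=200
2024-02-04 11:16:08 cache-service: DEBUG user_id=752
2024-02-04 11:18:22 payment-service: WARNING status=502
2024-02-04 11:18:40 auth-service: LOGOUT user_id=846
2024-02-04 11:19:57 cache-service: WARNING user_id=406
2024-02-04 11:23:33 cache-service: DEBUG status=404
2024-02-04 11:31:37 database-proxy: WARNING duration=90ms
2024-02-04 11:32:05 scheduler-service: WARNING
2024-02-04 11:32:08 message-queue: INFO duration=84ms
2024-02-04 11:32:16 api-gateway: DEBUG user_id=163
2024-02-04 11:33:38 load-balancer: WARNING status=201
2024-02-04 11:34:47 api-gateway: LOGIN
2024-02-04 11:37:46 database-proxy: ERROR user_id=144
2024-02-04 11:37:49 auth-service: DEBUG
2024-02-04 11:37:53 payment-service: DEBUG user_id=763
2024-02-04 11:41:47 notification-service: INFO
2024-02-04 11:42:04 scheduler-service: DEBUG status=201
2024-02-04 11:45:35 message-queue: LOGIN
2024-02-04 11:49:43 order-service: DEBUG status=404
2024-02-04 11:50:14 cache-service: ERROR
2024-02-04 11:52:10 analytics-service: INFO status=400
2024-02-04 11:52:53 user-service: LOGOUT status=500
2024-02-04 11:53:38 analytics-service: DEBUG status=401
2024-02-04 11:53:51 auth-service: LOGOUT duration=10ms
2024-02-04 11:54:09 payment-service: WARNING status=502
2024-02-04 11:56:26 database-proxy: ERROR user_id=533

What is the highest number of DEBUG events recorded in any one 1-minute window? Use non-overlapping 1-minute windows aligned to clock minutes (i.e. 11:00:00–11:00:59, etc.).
2

To find the burst window:

1. Divide the log period into non-overlapping 1-minute windows starting at 11:00
2. Count DEBUG events in each window
3. Find the window with maximum count
4. Maximum events in a window: 2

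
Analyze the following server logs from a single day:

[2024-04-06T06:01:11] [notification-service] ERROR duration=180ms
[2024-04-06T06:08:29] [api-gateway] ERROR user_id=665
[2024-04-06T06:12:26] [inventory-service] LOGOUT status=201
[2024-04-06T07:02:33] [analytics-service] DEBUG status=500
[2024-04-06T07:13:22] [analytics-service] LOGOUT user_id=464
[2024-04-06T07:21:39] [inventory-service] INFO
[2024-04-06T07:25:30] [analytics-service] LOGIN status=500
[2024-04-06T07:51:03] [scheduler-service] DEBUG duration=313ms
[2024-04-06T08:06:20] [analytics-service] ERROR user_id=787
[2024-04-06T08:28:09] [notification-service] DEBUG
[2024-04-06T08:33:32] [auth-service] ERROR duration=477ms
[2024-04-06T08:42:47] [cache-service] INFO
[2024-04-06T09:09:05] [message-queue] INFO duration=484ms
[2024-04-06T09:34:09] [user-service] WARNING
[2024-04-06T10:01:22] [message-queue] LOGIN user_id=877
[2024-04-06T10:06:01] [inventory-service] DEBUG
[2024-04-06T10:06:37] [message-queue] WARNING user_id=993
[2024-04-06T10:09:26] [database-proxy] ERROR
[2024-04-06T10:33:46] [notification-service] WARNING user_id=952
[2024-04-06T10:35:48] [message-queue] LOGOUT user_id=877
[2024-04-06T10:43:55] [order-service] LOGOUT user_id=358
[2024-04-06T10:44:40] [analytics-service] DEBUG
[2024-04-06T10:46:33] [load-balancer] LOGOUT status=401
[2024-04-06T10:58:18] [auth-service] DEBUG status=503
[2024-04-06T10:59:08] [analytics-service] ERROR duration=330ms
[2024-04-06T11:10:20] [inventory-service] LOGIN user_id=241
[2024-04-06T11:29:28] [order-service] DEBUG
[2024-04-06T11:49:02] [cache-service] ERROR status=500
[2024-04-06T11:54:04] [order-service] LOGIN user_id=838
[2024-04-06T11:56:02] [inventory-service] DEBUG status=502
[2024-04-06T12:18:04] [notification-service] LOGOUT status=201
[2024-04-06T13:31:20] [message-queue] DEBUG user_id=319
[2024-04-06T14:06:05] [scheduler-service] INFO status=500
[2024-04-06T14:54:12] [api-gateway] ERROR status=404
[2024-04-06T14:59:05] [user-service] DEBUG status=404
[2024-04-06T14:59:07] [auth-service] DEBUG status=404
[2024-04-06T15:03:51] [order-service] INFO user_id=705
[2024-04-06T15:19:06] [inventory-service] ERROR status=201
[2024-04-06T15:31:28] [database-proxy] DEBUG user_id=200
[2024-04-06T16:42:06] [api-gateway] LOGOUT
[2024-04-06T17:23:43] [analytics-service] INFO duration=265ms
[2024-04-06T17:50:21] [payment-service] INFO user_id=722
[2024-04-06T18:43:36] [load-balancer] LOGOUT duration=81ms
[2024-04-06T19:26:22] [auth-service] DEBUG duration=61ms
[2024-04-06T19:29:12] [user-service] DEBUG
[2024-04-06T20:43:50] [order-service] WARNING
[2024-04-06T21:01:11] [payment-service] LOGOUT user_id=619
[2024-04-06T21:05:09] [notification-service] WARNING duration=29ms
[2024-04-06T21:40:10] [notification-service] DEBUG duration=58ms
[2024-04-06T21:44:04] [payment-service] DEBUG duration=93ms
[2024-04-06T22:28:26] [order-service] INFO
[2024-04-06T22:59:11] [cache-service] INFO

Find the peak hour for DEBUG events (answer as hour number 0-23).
10

To find the peak hour:

1. Group all DEBUG events by hour
2. Count events in each hour
3. Find hour with maximum count
4. Peak hour: 10 (with 3 events)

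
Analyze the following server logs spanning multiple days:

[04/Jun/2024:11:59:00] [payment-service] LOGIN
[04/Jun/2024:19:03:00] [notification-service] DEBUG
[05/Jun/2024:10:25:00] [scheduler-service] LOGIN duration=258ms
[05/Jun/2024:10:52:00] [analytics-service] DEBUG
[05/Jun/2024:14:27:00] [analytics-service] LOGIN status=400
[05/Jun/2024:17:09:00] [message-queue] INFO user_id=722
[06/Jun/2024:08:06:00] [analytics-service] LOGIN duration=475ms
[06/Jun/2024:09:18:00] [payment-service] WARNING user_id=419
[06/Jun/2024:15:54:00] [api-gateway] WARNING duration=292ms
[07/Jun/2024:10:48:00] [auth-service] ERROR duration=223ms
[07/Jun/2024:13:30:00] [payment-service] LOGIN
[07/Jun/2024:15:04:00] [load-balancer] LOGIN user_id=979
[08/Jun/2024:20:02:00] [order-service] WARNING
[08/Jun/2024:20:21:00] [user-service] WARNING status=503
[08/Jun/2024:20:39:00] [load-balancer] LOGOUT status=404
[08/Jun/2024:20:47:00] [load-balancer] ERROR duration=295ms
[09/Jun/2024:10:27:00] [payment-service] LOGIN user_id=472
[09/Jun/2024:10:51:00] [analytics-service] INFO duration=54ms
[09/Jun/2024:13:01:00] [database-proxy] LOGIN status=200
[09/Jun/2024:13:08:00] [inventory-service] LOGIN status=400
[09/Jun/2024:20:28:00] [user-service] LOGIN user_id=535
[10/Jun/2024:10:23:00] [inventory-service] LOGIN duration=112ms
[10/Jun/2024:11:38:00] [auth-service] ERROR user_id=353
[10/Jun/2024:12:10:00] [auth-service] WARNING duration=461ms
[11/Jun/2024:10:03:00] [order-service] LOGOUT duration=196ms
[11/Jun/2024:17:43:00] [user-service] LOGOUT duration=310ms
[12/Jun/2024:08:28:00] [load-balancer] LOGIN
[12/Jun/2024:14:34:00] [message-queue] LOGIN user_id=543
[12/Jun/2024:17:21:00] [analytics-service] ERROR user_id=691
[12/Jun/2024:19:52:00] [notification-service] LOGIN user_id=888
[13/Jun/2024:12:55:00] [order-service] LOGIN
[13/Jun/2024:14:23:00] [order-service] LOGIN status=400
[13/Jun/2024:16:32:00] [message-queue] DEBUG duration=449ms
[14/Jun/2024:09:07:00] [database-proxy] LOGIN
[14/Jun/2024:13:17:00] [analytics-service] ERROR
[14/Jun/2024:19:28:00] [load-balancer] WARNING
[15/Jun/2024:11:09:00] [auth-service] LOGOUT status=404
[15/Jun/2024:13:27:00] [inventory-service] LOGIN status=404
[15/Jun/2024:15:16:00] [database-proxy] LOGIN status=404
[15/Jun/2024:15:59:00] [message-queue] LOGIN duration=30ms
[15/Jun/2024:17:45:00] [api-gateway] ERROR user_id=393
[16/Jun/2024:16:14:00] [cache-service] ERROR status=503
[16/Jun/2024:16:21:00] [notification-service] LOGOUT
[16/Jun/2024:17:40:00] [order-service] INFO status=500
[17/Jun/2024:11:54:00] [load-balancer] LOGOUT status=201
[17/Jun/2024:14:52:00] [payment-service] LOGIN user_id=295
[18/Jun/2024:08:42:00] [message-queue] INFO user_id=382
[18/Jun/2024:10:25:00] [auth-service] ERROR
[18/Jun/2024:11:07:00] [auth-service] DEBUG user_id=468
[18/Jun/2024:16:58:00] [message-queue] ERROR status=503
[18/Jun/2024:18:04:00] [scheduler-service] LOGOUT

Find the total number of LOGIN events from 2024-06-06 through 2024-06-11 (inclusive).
8

To filter by date range:

1. Date range: 2024-06-06 through 2024-06-11, both dates inclusive
2. Filter for LOGIN events whose date falls in this range
3. Count matching events: 8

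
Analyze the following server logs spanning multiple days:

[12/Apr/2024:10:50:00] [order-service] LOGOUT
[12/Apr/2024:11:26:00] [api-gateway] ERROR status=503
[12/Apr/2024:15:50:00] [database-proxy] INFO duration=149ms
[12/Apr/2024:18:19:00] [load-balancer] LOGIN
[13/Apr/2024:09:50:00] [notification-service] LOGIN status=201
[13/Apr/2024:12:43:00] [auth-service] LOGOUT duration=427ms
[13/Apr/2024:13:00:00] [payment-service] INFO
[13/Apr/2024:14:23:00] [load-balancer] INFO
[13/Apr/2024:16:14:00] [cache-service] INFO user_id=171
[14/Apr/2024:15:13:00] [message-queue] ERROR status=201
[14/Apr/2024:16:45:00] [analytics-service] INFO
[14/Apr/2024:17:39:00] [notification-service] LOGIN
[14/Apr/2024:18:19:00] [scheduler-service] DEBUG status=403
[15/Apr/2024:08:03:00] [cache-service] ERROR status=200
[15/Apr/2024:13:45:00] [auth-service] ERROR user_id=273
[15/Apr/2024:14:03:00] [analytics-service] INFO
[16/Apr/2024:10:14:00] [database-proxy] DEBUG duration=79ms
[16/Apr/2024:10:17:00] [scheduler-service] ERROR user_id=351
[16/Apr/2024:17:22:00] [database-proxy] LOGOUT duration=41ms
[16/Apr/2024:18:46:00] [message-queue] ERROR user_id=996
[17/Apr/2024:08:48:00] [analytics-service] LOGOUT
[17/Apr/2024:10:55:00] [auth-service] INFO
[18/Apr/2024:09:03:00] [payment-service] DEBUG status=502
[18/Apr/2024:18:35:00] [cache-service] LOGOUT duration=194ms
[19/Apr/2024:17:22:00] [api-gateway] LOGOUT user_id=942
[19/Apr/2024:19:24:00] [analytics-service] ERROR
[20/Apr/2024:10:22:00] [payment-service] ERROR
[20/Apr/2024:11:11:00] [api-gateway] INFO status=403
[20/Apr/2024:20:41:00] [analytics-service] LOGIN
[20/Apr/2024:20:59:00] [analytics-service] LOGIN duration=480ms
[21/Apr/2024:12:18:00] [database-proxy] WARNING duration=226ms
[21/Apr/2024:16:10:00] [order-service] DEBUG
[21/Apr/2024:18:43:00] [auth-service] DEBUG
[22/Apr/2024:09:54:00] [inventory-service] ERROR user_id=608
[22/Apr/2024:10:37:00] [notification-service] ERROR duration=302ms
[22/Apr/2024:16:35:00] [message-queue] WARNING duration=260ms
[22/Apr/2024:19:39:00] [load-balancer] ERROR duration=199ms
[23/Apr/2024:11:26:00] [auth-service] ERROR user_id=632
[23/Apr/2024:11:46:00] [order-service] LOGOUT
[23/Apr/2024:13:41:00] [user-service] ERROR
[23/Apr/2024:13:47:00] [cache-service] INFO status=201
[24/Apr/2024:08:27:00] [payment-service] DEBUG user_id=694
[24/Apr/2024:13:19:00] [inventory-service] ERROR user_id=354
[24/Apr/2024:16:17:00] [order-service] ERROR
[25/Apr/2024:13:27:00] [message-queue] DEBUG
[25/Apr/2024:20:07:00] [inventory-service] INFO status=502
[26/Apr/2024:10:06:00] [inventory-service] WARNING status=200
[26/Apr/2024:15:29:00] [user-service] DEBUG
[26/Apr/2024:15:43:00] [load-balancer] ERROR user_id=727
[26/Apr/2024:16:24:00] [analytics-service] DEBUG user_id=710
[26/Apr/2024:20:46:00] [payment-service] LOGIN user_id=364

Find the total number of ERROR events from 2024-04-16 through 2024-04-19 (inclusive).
3

To filter by date range:

1. Date range: 2024-04-16 through 2024-04-19, both dates inclusive
2. Filter for ERROR events whose date falls in this range
3. Count matching events: 3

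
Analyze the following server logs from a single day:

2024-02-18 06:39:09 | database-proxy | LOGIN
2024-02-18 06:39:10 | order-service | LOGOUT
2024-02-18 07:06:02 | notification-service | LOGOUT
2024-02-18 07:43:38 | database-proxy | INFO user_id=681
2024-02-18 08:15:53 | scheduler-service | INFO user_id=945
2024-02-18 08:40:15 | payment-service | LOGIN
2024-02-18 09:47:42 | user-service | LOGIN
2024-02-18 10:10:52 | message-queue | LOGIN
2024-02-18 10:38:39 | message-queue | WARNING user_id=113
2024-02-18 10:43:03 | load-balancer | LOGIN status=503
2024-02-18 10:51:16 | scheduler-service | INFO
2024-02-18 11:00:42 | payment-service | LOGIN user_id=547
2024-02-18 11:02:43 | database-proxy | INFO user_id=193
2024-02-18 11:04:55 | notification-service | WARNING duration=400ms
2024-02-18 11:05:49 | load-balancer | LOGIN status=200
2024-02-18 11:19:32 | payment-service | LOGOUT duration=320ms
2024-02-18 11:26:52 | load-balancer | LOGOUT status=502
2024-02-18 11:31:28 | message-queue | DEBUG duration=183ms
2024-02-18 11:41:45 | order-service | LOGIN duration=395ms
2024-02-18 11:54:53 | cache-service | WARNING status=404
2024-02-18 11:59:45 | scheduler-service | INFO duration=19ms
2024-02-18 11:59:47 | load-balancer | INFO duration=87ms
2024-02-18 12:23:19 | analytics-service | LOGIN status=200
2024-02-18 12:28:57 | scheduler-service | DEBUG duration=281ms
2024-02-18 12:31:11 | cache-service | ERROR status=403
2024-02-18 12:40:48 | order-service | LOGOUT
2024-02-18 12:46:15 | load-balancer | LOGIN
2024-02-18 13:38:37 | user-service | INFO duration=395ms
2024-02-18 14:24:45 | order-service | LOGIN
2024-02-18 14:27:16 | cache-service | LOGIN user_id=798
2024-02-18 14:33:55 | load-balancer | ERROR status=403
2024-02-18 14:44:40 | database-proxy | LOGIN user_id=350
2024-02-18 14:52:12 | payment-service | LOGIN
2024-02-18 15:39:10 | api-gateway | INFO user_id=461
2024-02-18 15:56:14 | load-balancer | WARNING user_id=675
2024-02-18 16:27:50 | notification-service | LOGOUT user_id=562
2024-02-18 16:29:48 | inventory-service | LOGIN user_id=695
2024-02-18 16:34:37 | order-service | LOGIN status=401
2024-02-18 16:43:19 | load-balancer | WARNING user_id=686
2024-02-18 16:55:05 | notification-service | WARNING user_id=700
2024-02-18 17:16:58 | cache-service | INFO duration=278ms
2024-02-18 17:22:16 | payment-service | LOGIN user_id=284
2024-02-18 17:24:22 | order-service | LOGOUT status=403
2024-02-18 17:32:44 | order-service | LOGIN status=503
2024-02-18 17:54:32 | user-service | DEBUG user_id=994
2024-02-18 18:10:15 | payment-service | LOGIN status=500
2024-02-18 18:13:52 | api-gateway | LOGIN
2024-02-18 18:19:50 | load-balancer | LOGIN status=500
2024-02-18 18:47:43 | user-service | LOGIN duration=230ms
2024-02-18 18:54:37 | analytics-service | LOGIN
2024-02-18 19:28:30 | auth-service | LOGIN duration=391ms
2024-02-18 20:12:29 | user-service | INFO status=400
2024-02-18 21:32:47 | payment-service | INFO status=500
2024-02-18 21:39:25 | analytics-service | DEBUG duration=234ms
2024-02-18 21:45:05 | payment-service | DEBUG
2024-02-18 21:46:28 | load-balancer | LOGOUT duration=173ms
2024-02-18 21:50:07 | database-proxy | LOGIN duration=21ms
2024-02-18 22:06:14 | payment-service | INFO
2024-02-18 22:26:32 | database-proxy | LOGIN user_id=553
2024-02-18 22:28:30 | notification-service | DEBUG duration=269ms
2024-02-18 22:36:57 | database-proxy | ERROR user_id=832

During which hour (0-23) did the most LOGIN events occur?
18

To find the peak hour:

1. Group all LOGIN events by hour
2. Count events in each hour
3. Find hour with maximum count
4. Peak hour: 18 (with 5 events)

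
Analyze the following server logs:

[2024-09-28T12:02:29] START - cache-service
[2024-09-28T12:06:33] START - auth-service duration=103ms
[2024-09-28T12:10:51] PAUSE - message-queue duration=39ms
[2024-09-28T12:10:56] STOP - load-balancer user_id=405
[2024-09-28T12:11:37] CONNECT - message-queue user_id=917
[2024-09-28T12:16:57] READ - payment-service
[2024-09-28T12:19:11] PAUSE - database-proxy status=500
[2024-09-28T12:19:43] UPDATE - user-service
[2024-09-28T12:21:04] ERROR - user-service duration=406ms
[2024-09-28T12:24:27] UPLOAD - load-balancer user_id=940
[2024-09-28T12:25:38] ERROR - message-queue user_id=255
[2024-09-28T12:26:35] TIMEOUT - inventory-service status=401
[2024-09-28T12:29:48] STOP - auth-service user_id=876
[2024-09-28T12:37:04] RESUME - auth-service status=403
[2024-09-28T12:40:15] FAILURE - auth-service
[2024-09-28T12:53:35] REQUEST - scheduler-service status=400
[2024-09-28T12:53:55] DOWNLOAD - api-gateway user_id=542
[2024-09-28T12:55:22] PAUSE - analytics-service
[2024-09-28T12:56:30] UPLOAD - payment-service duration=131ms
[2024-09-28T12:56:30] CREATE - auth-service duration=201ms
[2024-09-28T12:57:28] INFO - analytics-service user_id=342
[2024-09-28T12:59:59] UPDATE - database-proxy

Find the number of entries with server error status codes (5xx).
1

To find matching entries:

1. Pattern to match: server error status codes (5xx)
2. Scan each log entry for the pattern
3. Count matches: 1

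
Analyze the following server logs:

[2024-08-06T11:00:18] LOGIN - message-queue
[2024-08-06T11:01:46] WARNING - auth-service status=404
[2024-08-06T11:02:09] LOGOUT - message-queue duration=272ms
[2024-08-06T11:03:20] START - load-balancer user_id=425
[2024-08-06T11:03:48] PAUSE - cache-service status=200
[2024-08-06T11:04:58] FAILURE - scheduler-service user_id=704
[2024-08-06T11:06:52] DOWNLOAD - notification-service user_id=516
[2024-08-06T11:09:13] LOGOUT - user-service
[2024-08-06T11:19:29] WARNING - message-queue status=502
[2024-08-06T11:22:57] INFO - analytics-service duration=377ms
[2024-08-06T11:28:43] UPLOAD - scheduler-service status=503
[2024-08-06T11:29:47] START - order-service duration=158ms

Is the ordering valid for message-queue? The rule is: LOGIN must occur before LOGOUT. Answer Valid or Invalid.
Valid

To validate ordering:

1. Required order: LOGIN → LOGOUT
2. Rule: LOGIN must occur before LOGOUT
3. Check actual order of events for message-queue
4. Result: Valid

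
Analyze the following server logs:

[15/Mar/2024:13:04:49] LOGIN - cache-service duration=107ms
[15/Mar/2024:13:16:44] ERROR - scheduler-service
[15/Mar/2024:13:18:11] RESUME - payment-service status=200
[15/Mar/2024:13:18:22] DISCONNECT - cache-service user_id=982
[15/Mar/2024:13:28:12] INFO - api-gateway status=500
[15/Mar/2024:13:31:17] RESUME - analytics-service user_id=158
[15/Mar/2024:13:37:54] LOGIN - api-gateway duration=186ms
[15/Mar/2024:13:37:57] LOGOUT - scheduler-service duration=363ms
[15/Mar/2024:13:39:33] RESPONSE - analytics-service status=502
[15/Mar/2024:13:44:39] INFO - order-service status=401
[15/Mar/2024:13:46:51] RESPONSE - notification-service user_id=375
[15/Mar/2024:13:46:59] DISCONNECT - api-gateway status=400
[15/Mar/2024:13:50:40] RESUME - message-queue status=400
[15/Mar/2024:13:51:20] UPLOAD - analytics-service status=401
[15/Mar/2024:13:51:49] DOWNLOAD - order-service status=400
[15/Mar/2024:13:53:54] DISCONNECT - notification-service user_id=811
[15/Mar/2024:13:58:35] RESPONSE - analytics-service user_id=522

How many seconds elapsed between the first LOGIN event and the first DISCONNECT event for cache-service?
813

To find the time between events:

1. Locate the first LOGIN event for cache-service: 15/Mar/2024:13:04:49
2. Locate the first DISCONNECT event for cache-service: 15/Mar/2024:13:18:22
3. Calculate the difference: 15/Mar/2024:13:18:22 - 15/Mar/2024:13:04:49 = 813 seconds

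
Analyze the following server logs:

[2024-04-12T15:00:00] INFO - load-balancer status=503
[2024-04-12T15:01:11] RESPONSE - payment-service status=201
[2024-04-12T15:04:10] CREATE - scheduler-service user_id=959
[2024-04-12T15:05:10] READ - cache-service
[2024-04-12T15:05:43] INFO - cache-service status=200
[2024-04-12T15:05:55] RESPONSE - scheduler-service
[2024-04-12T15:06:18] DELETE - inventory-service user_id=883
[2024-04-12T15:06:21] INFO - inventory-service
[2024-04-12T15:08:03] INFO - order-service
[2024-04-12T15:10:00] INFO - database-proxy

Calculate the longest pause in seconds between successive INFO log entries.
343

To find the longest gap:

1. Extract all INFO events in chronological order
2. Calculate time differences between consecutive events
3. Find the maximum difference
4. Longest gap: 343 seconds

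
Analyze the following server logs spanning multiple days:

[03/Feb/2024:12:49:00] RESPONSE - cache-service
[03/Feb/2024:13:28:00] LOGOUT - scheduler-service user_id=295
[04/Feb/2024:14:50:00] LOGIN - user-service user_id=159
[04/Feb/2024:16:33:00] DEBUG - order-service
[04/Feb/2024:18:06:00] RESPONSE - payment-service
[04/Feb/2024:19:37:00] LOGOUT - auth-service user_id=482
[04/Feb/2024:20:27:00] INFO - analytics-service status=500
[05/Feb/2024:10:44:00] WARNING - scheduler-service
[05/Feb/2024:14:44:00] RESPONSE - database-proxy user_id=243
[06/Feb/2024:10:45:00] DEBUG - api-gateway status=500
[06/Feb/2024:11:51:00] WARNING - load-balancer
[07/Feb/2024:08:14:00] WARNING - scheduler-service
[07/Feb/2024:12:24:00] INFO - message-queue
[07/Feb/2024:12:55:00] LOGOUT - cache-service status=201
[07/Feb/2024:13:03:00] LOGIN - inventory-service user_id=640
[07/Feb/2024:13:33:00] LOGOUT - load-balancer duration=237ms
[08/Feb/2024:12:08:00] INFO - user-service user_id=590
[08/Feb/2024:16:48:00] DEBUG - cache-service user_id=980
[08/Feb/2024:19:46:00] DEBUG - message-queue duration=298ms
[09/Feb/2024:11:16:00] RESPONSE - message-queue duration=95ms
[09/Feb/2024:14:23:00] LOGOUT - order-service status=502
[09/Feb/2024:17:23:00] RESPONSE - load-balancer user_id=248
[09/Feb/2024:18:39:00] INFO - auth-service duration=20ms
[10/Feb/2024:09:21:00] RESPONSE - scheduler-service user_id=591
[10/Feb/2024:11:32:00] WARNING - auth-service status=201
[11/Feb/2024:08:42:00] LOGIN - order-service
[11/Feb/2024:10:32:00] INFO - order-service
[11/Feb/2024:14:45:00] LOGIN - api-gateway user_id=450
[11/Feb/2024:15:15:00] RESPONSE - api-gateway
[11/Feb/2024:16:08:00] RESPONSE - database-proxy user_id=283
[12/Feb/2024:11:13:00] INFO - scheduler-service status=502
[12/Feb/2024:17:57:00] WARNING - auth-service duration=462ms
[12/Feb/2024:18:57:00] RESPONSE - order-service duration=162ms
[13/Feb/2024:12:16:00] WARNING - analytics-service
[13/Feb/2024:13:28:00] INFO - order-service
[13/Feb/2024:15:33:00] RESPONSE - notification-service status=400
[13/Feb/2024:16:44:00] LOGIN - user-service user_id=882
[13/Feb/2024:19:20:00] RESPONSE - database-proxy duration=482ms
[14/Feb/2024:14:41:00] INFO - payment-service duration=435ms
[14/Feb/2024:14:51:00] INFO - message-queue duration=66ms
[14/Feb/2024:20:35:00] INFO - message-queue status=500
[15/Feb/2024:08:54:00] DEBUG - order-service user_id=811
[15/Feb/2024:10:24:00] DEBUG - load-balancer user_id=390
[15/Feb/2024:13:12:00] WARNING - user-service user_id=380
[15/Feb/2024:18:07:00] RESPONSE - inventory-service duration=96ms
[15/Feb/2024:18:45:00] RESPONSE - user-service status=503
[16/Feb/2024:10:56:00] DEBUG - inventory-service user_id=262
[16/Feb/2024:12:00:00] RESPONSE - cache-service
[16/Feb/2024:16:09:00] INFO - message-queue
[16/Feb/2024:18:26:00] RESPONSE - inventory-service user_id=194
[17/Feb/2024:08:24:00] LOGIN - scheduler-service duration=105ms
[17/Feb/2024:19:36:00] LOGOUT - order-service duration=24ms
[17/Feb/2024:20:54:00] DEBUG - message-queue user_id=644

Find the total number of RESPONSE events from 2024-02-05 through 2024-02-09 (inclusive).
3

To filter by date range:

1. Date range: 2024-02-05 through 2024-02-09, both dates inclusive
2. Filter for RESPONSE events whose date falls in this range
3. Count matching events: 3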